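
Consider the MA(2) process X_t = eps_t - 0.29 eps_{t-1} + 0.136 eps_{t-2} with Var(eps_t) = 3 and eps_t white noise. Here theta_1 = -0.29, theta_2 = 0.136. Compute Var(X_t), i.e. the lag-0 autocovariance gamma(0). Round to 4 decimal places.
\gamma(0) = 3.3078

For an MA(q) process X_t = eps_t + sum_i theta_i eps_{t-i} with
Var(eps_t) = sigma^2, the variance is
  gamma(0) = sigma^2 * (1 + sum_i theta_i^2).
  sum_i theta_i^2 = (-0.29)^2 + (0.136)^2 = 0.0841 + 0.018496 = 0.102596.
  gamma(0) = 3 * (1 + 0.102596) = 3 * 1.102596 = 3.307788, which rounds to 3.3078.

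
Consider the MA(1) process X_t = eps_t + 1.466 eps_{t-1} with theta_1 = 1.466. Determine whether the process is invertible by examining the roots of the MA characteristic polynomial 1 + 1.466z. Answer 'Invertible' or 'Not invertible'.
\text{Not invertible}

The MA(q) characteristic polynomial is P(z) = 1 + 1.466z.
Invertibility requires all roots to lie outside the unit circle, i.e. |z| > 1 for every root.
This is linear in z: 1 + (1.466) z = 0  =>  z = -1/(1.466) = -0.682128,  |z| = 0.682128.
Moduli of all roots: 0.6821.
All moduli strictly greater than 1? No.
Verdict: Not invertible.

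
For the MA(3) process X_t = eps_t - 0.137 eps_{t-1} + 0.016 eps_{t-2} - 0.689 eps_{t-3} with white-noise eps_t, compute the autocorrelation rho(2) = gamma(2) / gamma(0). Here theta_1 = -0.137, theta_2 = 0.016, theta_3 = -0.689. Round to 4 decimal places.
\rho(2) = 0.0739

For an MA(q) process with theta_0 = 1, the autocovariance is
  gamma(k) = sigma^2 * sum_{i=0..q-k} theta_i * theta_{i+k},
and rho(k) = gamma(k) / gamma(0). Sigma^2 cancels.
  numerator   = (1)*(0.016) + (-0.137)*(-0.689) = 0.110393.
  denominator = (1)^2 + (-0.137)^2 + (0.016)^2 + (-0.689)^2 = 1.493746.
  rho(2) = 0.110393 / 1.493746 = 0.0739.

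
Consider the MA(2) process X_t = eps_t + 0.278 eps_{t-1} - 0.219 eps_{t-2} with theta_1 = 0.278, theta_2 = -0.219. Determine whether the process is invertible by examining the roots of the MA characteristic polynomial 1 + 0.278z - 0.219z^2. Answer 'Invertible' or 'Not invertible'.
\text{Invertible}

The MA(q) characteristic polynomial is P(z) = 1 + 0.278z - 0.219z^2.
Invertibility requires all roots to lie outside the unit circle, i.e. |z| > 1 for every root.
Set 1 + (0.278) z + (-0.219) z^2 = 0, i.e. a z^2 + b z + c = 0 with a = -0.219, b = 0.278, c = 1.
Discriminant D = b^2 - 4ac = (0.278)^2 - 4*(-0.219)*1 = 0.077284 - (-0.876) = 0.953284.
D >= 0, so the roots are real: z = (-b +/- sqrt(D)) / (2a) = (-0.278 +/- 0.976363) / (-0.438).
  z_1 = (-0.278 + 0.976363) / (-0.438) = -1.5944,   |z_1| = 1.5944.
  z_2 = (-0.278 - 0.976363) / (-0.438) = 2.8638,   |z_2| = 2.8638.
Moduli of all roots: 1.5944, 2.8638.
All moduli strictly greater than 1? Yes.
Verdict: Invertible.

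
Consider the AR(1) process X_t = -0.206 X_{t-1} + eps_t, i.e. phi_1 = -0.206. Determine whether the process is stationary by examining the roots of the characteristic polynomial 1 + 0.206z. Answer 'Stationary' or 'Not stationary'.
\text{Stationary}

The AR(p) characteristic polynomial is P(z) = 1 + 0.206z.
Stationarity requires all roots to lie outside the unit circle, i.e. |z| > 1 for every root.
This is linear in z: 1 + (0.206) z = 0  =>  z = -1/(0.206) = -4.854369,  |z| = 4.854369.
Moduli of all roots: 4.8544.
All moduli strictly greater than 1? Yes.
Verdict: Stationary.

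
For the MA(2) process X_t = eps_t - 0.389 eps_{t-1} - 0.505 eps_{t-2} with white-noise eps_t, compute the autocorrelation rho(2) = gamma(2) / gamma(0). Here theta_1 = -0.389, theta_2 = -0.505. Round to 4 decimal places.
\rho(2) = -0.3591

For an MA(q) process with theta_0 = 1, the autocovariance is
  gamma(k) = sigma^2 * sum_{i=0..q-k} theta_i * theta_{i+k},
and rho(k) = gamma(k) / gamma(0). Sigma^2 cancels.
  numerator   = (1)*(-0.505) = -0.505.
  denominator = (1)^2 + (-0.389)^2 + (-0.505)^2 = 1.406346.
  rho(2) = -0.505 / 1.406346 = -0.3591.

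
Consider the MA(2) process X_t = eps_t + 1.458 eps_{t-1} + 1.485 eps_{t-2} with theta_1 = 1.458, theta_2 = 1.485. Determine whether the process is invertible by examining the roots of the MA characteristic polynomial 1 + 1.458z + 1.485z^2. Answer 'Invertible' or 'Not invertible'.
\text{Not invertible}

The MA(q) characteristic polynomial is P(z) = 1 + 1.458z + 1.485z^2.
Invertibility requires all roots to lie outside the unit circle, i.e. |z| > 1 for every root.
Set 1 + (1.458) z + (1.485) z^2 = 0, i.e. a z^2 + b z + c = 0 with a = 1.485, b = 1.458, c = 1.
Discriminant D = b^2 - 4ac = (1.458)^2 - 4*(1.485)*1 = 2.125764 - (5.94) = -3.814236.
D < 0, so the roots are the complex-conjugate pair z = (-b +/- i sqrt(-D)) / (2a) = -0.4909 +/- 0.6576i.
For a conjugate pair |z|^2 = z * conj(z) = (product of roots) = c/a = 1/(1.485) = 0.673401, so |z| = sqrt(0.673401) = 0.8206 for both roots.
Moduli of all roots: 0.8206, 0.8206.
All moduli strictly greater than 1? No.
Verdict: Not invertible.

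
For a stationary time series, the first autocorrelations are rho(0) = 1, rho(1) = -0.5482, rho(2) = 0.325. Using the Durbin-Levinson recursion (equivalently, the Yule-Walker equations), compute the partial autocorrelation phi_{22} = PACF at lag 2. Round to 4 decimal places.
\phi_{22} = 0.0350

The PACF at lag k is phi_{kk}, the last component of the solution
to the Yule-Walker system G_k phi = r_k where
  (G_k)_{ij} = rho(|i - j|), (r_k)_i = rho(i), i,j = 1..k.
Equivalently, Durbin-Levinson gives phi_{kk} iteratively:
  phi_{11} = rho(1)
  phi_{kk} = [rho(k) - sum_{j=1..k-1} phi_{k-1,j} rho(k-j)]
            / [1 - sum_{j=1..k-1} phi_{k-1,j} rho(j)],
  phi_{k,j} = phi_{k-1,j} - phi_{kk} phi_{k-1,k-j},  j = 1..k-1.
Step k = 1:
  phi_11 = rho(1) = -0.5482.
Step k = 2:
  phi_22 = [rho(2) - phi_11 rho(1)] / [1 - phi_11 rho(1)] = [0.325 - (-0.5482)(-0.5482)] / [1 - (-0.5482)(-0.5482)]
         = 0.02447676 / 0.69947676 = 0.035.
Therefore phi_{22} = 0.0350.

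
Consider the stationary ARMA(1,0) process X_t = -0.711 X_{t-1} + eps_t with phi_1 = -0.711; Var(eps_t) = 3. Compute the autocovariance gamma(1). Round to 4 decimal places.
\gamma(1) = -4.3136

Multiply the model equation by X_{t-k} and take expectations. With theta_0 = psi_0 = 1 and psi_j the MA(infinity) weights, this gives
  gamma(k) - sum_i phi_i gamma(k-i) = c_k,
  c_k = sigma^2 * sum_{j=k..q} theta_j psi_{j-k}   (c_k = 0 for k > q),
using gamma(-m) = gamma(m).
Pure AR (q = 0): c_0 = sigma^2 = 3, c_k = 0 for k >= 1.
Equations for k = 0 and k = 1 (AR order 1):
  gamma(0) = phi_1 gamma(1) + c_0
  gamma(1) = phi_1 gamma(0) + c_1
Substituting the second into the first: gamma(0) (1 - phi_1^2) = c_0 + phi_1 c_1, so
  gamma(0) = c_0 / (1 - phi_1^2) = 3 / (1 - (-0.711)^2) = 3 / 0.494479 = 6.066992.
  gamma(1) = phi_1 gamma(0) = (-0.711)(6.066992) = -4.313631.
Therefore gamma(1) = -4.3136 (to 4 decimal places).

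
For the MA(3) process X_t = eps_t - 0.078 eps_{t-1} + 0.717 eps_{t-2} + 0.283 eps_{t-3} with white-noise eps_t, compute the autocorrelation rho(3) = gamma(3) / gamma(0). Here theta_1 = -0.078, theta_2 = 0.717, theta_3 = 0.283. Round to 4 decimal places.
\rho(3) = 0.1768

For an MA(q) process with theta_0 = 1, the autocovariance is
  gamma(k) = sigma^2 * sum_{i=0..q-k} theta_i * theta_{i+k},
and rho(k) = gamma(k) / gamma(0). Sigma^2 cancels.
  numerator   = (1)*(0.283) = 0.283.
  denominator = (1)^2 + (-0.078)^2 + (0.717)^2 + (0.283)^2 = 1.600262.
  rho(3) = 0.283 / 1.600262 = 0.1768.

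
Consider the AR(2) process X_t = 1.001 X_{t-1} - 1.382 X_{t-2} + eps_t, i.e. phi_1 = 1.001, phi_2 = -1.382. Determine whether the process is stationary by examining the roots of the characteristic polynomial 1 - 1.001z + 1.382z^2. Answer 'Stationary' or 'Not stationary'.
\text{Not stationary}

The AR(p) characteristic polynomial is P(z) = 1 - 1.001z + 1.382z^2.
Stationarity requires all roots to lie outside the unit circle, i.e. |z| > 1 for every root.
Set 1 + (-1.001) z + (1.382) z^2 = 0, i.e. a z^2 + b z + c = 0 with a = 1.382, b = -1.001, c = 1.
Discriminant D = b^2 - 4ac = (-1.001)^2 - 4*(1.382)*1 = 1.002001 - (5.528) = -4.525999.
D < 0, so the roots are the complex-conjugate pair z = (-b +/- i sqrt(-D)) / (2a) = 0.3622 +/- 0.7697i.
For a conjugate pair |z|^2 = z * conj(z) = (product of roots) = c/a = 1/(1.382) = 0.723589, so |z| = sqrt(0.723589) = 0.8506 for both roots.
Moduli of all roots: 0.8506, 0.8506.
All moduli strictly greater than 1? No.
Verdict: Not stationary.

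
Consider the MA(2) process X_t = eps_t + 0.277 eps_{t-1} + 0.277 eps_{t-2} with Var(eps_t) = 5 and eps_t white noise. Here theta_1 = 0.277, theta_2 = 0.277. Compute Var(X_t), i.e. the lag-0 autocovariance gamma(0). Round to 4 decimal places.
\gamma(0) = 5.7673

For an MA(q) process X_t = eps_t + sum_i theta_i eps_{t-i} with
Var(eps_t) = sigma^2, the variance is
  gamma(0) = sigma^2 * (1 + sum_i theta_i^2).
  sum_i theta_i^2 = (0.277)^2 + (0.277)^2 = 0.076729 + 0.076729 = 0.153458.
  gamma(0) = 5 * (1 + 0.153458) = 5 * 1.153458 = 5.76729, which rounds to 5.7673.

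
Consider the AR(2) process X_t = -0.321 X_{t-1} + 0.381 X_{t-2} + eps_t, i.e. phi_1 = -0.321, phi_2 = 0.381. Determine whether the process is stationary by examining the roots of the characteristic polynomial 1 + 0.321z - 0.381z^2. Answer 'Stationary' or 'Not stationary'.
\text{Stationary}

The AR(p) characteristic polynomial is P(z) = 1 + 0.321z - 0.381z^2.
Stationarity requires all roots to lie outside the unit circle, i.e. |z| > 1 for every root.
Set 1 + (0.321) z + (-0.381) z^2 = 0, i.e. a z^2 + b z + c = 0 with a = -0.381, b = 0.321, c = 1.
Discriminant D = b^2 - 4ac = (0.321)^2 - 4*(-0.381)*1 = 0.103041 - (-1.524) = 1.627041.
D >= 0, so the roots are real: z = (-b +/- sqrt(D)) / (2a) = (-0.321 +/- 1.275555) / (-0.762).
  z_1 = (-0.321 + 1.275555) / (-0.762) = -1.2527,   |z_1| = 1.2527.
  z_2 = (-0.321 - 1.275555) / (-0.762) = 2.0952,   |z_2| = 2.0952.
Moduli of all roots: 1.2527, 2.0952.
All moduli strictly greater than 1? Yes.
Verdict: Stationary.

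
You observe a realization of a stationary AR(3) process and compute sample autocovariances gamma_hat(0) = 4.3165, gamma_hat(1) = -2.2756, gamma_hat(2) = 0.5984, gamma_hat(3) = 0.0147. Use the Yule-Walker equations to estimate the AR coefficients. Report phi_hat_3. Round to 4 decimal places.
\hat\phi_{3} = -0.0160

The Yule-Walker equations for an AR(p) process read, in matrix form,
  Gamma_p phi = r_p,   with   (Gamma_p)_{ij} = gamma(|i - j|),
                       (r_p)_i = gamma(i),   i,j = 1..p.
Substitute the sample gammas (Toeplitz matrix and right-hand side of size 3):
  Gamma_p = [[4.3165, -2.2756, 0.5984], [-2.2756, 4.3165, -2.2756], [0.5984, -2.2756, 4.3165]]
  r_p     = [-2.2756, 0.5984, 0.0147]
Written out (R1..R3):
  (R1) 4.3165 phi_1 - 2.2756 phi_2 + 0.5984 phi_3 = -2.2756
  (R2) -2.2756 phi_1 + 4.3165 phi_2 - 2.2756 phi_3 = 0.5984
  (R3) 0.5984 phi_1 - 2.2756 phi_2 + 4.3165 phi_3 = 0.0147
Gaussian elimination:
  R2 <- R2 - (-2.2756/4.3165) R1 = R2 - (-0.527186) R1:  3.116835 phi_2 - 1.960132 phi_3 = -0.601265
  R3 <- R3 - (0.5984/4.3165) R1 = R3 - (0.138631) R1:  -1.960132 phi_2 + 4.233543 phi_3 = 0.330168
  R3 <- R3 - (-1.960132/3.116835) R2 = R3 - (-0.628885) R2:  3.000845 phi_3 = -0.047959
Back-substitution:
  phi_hat_3 = -0.047959 / 3.000845 = -0.015982
  phi_hat_2 = (-0.601265 - (-1.960132)(-0.015982)) / 3.116835 = -0.20296
  phi_hat_1 = (-2.2756 - (-2.2756)(-0.20296) - (0.5984)(-0.015982)) / 4.3165 = -0.631968
So phi_hat = [-0.6320, -0.2030, -0.0160].
Therefore phi_hat_3 = -0.0160.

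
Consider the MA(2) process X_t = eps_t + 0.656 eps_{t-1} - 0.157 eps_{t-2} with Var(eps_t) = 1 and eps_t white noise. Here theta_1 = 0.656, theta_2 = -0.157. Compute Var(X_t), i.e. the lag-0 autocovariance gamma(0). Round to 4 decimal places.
\gamma(0) = 1.4550

For an MA(q) process X_t = eps_t + sum_i theta_i eps_{t-i} with
Var(eps_t) = sigma^2, the variance is
  gamma(0) = sigma^2 * (1 + sum_i theta_i^2).
  sum_i theta_i^2 = (0.656)^2 + (-0.157)^2 = 0.430336 + 0.024649 = 0.454985.
  gamma(0) = 1 * (1 + 0.454985) = 1 * 1.454985 = 1.454985, which rounds to 1.4550.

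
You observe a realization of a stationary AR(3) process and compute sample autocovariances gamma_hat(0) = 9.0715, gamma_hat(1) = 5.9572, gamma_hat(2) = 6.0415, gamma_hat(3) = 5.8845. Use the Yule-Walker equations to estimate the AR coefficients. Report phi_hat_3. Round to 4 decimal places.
\hat\phi_{3} = 0.2560

The Yule-Walker equations for an AR(p) process read, in matrix form,
  Gamma_p phi = r_p,   with   (Gamma_p)_{ij} = gamma(|i - j|),
                       (r_p)_i = gamma(i),   i,j = 1..p.
Substitute the sample gammas (Toeplitz matrix and right-hand side of size 3):
  Gamma_p = [[9.0715, 5.9572, 6.0415], [5.9572, 9.0715, 5.9572], [6.0415, 5.9572, 9.0715]]
  r_p     = [5.9572, 6.0415, 5.8845]
Written out (R1..R3):
  (R1) 9.0715 phi_1 + 5.9572 phi_2 + 6.0415 phi_3 = 5.9572
  (R2) 5.9572 phi_1 + 9.0715 phi_2 + 5.9572 phi_3 = 6.0415
  (R3) 6.0415 phi_1 + 5.9572 phi_2 + 9.0715 phi_3 = 5.8845
Gaussian elimination:
  R2 <- R2 - (5.9572/9.0715) R1 = R2 - (0.656694) R1:  5.159442 phi_2 + 1.989783 phi_3 = 2.129442
  R3 <- R3 - (6.0415/9.0715) R1 = R3 - (0.665987) R1:  1.989783 phi_2 + 5.04794 phi_3 = 1.917083
  R3 <- R3 - (1.989783/5.159442) R2 = R3 - (0.385659) R2:  4.280563 phi_3 = 1.095845
Back-substitution:
  phi_hat_3 = 1.095845 / 4.280563 = 0.256005
  phi_hat_2 = (2.129442 - (1.989783)(0.256005)) / 5.159442 = 0.313997
  phi_hat_1 = (5.9572 - (5.9572)(0.313997) - (6.0415)(0.256005)) / 9.0715 = 0.279998
So phi_hat = [0.2800, 0.3140, 0.2560].
Therefore phi_hat_3 = 0.2560.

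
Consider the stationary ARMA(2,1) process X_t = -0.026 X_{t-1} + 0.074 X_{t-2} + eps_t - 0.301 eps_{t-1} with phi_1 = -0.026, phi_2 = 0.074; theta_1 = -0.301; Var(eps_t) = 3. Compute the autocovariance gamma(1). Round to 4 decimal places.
\gamma(1) = -1.0690

Multiply the model equation by X_{t-k} and take expectations. With theta_0 = psi_0 = 1 and psi_j the MA(infinity) weights, this gives
  gamma(k) - sum_i phi_i gamma(k-i) = c_k,
  c_k = sigma^2 * sum_{j=k..q} theta_j psi_{j-k}   (c_k = 0 for k > q),
using gamma(-m) = gamma(m).
psi-weights needed (psi_j = theta_j + sum_i phi_i psi_{j-i}):
  psi_1 = theta_1 + phi_1 = -0.301 + (-0.026) = -0.327
Right-hand sides:
  c_0 = sigma^2 (1 + theta_1 psi_1) = 3 * (1 + (-0.301)(-0.327)) = 3 * 1.098427 = 3.295281
  c_1 = sigma^2 theta_1 = 3 * (-0.301) = -0.903
  c_2 = 0
Equations for k = 0, 1, 2 (AR order 2, c_2 = 0):
  (E0) gamma(0) = phi_1 gamma(1) + phi_2 gamma(2) + c_0
  (E1) gamma(1) = phi_1 gamma(0) + phi_2 gamma(1) + c_1
  (E2) gamma(2) = phi_1 gamma(1) + phi_2 gamma(0)
From (E1): gamma(1) = A gamma(0) + B with
  A = phi_1 / (1 - phi_2) = -0.026 / 0.926 = -0.028078,   B = c_1 / (1 - phi_2) = -0.903 / 0.926 = -0.975162.
Insert (E2) into (E0): gamma(0) (1 - phi_2^2) = phi_1 (1 + phi_2) gamma(1) + c_0.
  phi_1 (1 + phi_2) = (-0.026)(1.074) = -0.027924,   1 - phi_2^2 = 0.994524.
Replace gamma(1) by A gamma(0) + B and collect gamma(0):
  gamma(0) [0.994524 - (-0.027924)(-0.028078)] = (-0.027924)(-0.975162) + 3.295281
  gamma(0) * 0.99374 = 3.322511
  gamma(0) = 3.322511 / 0.99374 = 3.343442.
  gamma(1) = A gamma(0) + B = (-0.028078)(3.343442) + (-0.975162) = -1.069038.
Therefore gamma(1) = -1.0690 (to 4 decimal places).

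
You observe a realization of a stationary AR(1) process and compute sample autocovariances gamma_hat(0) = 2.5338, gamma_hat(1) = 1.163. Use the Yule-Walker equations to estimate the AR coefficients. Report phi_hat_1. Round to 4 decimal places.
\hat\phi_{1} = 0.4590

The Yule-Walker equations for an AR(p) process read, in matrix form,
  Gamma_p phi = r_p,   with   (Gamma_p)_{ij} = gamma(|i - j|),
                       (r_p)_i = gamma(i),   i,j = 1..p.
Substitute the sample gammas (Toeplitz matrix and right-hand side of size 1):
  Gamma_p = [[2.5338]]
  r_p     = [1.163]
With p = 1 this is the single equation gamma(0) phi_1 = gamma(1):
  phi_hat_1 = gamma(1) / gamma(0) = 1.163 / 2.5338 = 0.4590.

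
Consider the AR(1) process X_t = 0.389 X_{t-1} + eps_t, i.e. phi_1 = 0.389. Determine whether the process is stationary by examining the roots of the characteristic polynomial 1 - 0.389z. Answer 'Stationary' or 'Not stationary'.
\text{Stationary}

The AR(p) characteristic polynomial is P(z) = 1 - 0.389z.
Stationarity requires all roots to lie outside the unit circle, i.e. |z| > 1 for every root.
This is linear in z: 1 + (-0.389) z = 0  =>  z = -1/(-0.389) = 2.570694,  |z| = 2.570694.
Moduli of all roots: 2.5707.
All moduli strictly greater than 1? Yes.
Verdict: Stationary.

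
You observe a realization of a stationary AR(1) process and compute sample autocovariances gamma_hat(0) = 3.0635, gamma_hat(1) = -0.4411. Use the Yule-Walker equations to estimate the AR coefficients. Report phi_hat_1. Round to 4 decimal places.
\hat\phi_{1} = -0.1440

The Yule-Walker equations for an AR(p) process read, in matrix form,
  Gamma_p phi = r_p,   with   (Gamma_p)_{ij} = gamma(|i - j|),
                       (r_p)_i = gamma(i),   i,j = 1..p.
Substitute the sample gammas (Toeplitz matrix and right-hand side of size 1):
  Gamma_p = [[3.0635]]
  r_p     = [-0.4411]
With p = 1 this is the single equation gamma(0) phi_1 = gamma(1):
  phi_hat_1 = gamma(1) / gamma(0) = -0.4411 / 3.0635 = -0.1440.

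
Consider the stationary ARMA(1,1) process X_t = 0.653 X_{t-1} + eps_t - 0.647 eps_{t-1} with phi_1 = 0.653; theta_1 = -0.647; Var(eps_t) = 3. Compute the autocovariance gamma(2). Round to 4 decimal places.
\gamma(2) = 0.0118

Multiply the model equation by X_{t-k} and take expectations. With theta_0 = psi_0 = 1 and psi_j the MA(infinity) weights, this gives
  gamma(k) - sum_i phi_i gamma(k-i) = c_k,
  c_k = sigma^2 * sum_{j=k..q} theta_j psi_{j-k}   (c_k = 0 for k > q),
using gamma(-m) = gamma(m).
psi-weights needed (psi_j = theta_j + sum_i phi_i psi_{j-i}):
  psi_1 = theta_1 + phi_1 = -0.647 + (0.653) = 0.006
Right-hand sides:
  c_0 = sigma^2 (1 + theta_1 psi_1) = 3 * (1 + (-0.647)(0.006)) = 3 * 0.996118 = 2.988354
  c_1 = sigma^2 theta_1 = 3 * (-0.647) = -1.941
  c_2 = 0
Equations for k = 0 and k = 1 (AR order 1):
  gamma(0) = phi_1 gamma(1) + c_0
  gamma(1) = phi_1 gamma(0) + c_1
Substituting the second into the first: gamma(0) (1 - phi_1^2) = c_0 + phi_1 c_1, so
  gamma(0) = (c_0 + phi_1 c_1) / (1 - phi_1^2) = (2.988354 + (0.653)(-1.941)) / (1 - (0.653)^2) = 1.720881 / 0.573591 = 3.000188.
  gamma(1) = phi_1 gamma(0) + c_1 = (0.653)(3.000188) + (-1.941) = 0.018123.
For k = 2 (> q): gamma(2) = phi_1 gamma(1) = (0.653)(0.018123) = 0.011834.
Therefore gamma(2) = 0.0118 (to 4 decimal places).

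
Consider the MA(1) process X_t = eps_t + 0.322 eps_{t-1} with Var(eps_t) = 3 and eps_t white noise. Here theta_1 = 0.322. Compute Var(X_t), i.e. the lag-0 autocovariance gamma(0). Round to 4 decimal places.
\gamma(0) = 3.3111

For an MA(q) process X_t = eps_t + sum_i theta_i eps_{t-i} with
Var(eps_t) = sigma^2, the variance is
  gamma(0) = sigma^2 * (1 + sum_i theta_i^2).
  sum_i theta_i^2 = (0.322)^2 = 0.103684.
  gamma(0) = 3 * (1 + 0.103684) = 3 * 1.103684 = 3.311052, which rounds to 3.3111.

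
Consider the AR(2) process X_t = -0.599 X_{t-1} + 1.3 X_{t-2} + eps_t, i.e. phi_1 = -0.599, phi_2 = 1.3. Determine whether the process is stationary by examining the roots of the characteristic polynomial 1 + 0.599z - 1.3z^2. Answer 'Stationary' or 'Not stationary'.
\text{Not stationary}

The AR(p) characteristic polynomial is P(z) = 1 + 0.599z - 1.3z^2.
Stationarity requires all roots to lie outside the unit circle, i.e. |z| > 1 for every root.
Set 1 + (0.599) z + (-1.3) z^2 = 0, i.e. a z^2 + b z + c = 0 with a = -1.3, b = 0.599, c = 1.
Discriminant D = b^2 - 4ac = (0.599)^2 - 4*(-1.3)*1 = 0.358801 - (-5.2) = 5.558801.
D >= 0, so the roots are real: z = (-b +/- sqrt(D)) / (2a) = (-0.599 +/- 2.357711) / (-2.6).
  z_1 = (-0.599 + 2.357711) / (-2.6) = -0.6764,   |z_1| = 0.6764.
  z_2 = (-0.599 - 2.357711) / (-2.6) = 1.1372,   |z_2| = 1.1372.
Moduli of all roots: 0.6764, 1.1372.
All moduli strictly greater than 1? No.
Verdict: Not stationary.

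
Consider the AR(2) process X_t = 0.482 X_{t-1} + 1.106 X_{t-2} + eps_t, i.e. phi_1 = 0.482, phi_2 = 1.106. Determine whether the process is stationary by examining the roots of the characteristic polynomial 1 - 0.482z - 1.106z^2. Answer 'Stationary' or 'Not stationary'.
\text{Not stationary}

The AR(p) characteristic polynomial is P(z) = 1 - 0.482z - 1.106z^2.
Stationarity requires all roots to lie outside the unit circle, i.e. |z| > 1 for every root.
Set 1 + (-0.482) z + (-1.106) z^2 = 0, i.e. a z^2 + b z + c = 0 with a = -1.106, b = -0.482, c = 1.
Discriminant D = b^2 - 4ac = (-0.482)^2 - 4*(-1.106)*1 = 0.232324 - (-4.424) = 4.656324.
D >= 0, so the roots are real: z = (-b +/- sqrt(D)) / (2a) = (0.482 +/- 2.157852) / (-2.212).
  z_1 = (0.482 + 2.157852) / (-2.212) = -1.1934,   |z_1| = 1.1934.
  z_2 = (0.482 - 2.157852) / (-2.212) = 0.7576,   |z_2| = 0.7576.
Moduli of all roots: 1.1934, 0.7576.
All moduli strictly greater than 1? No.
Verdict: Not stationary.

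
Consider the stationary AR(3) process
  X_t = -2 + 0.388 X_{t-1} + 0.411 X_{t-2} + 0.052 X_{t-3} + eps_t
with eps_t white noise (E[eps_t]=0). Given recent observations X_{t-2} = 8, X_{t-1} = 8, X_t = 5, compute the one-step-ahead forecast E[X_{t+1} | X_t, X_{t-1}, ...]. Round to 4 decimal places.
E[X_{t+1} \mid \mathcal F_t] = 3.6440

For an AR(p) model X_t = c + sum_i phi_i X_{t-i} + eps_t, the
one-step-ahead conditional mean is
  E[X_{t+1} | X_t, ...] = c + sum_i phi_i X_{t+1-i}.
Substitute known values:
  E[X_{t+1} | ...] = -2 + (0.388) * (5) + (0.411) * (8) + (0.052) * (8)
                   = 3.6440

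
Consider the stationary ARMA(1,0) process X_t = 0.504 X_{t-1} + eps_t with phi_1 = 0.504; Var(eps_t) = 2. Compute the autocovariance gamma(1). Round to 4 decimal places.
\gamma(1) = 1.3512

Multiply the model equation by X_{t-k} and take expectations. With theta_0 = psi_0 = 1 and psi_j the MA(infinity) weights, this gives
  gamma(k) - sum_i phi_i gamma(k-i) = c_k,
  c_k = sigma^2 * sum_{j=k..q} theta_j psi_{j-k}   (c_k = 0 for k > q),
using gamma(-m) = gamma(m).
Pure AR (q = 0): c_0 = sigma^2 = 2, c_k = 0 for k >= 1.
Equations for k = 0 and k = 1 (AR order 1):
  gamma(0) = phi_1 gamma(1) + c_0
  gamma(1) = phi_1 gamma(0) + c_1
Substituting the second into the first: gamma(0) (1 - phi_1^2) = c_0 + phi_1 c_1, so
  gamma(0) = c_0 / (1 - phi_1^2) = 2 / (1 - (0.504)^2) = 2 / 0.745984 = 2.681023.
  gamma(1) = phi_1 gamma(0) = (0.504)(2.681023) = 1.351235.
Therefore gamma(1) = 1.3512 (to 4 decimal places).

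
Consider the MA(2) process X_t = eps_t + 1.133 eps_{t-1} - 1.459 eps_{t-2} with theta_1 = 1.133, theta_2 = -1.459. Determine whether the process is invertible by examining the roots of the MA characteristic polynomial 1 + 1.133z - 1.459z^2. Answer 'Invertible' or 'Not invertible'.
\text{Not invertible}

The MA(q) characteristic polynomial is P(z) = 1 + 1.133z - 1.459z^2.
Invertibility requires all roots to lie outside the unit circle, i.e. |z| > 1 for every root.
Set 1 + (1.133) z + (-1.459) z^2 = 0, i.e. a z^2 + b z + c = 0 with a = -1.459, b = 1.133, c = 1.
Discriminant D = b^2 - 4ac = (1.133)^2 - 4*(-1.459)*1 = 1.283689 - (-5.836) = 7.119689.
D >= 0, so the roots are real: z = (-b +/- sqrt(D)) / (2a) = (-1.133 +/- 2.668275) / (-2.918).
  z_1 = (-1.133 + 2.668275) / (-2.918) = -0.5261,   |z_1| = 0.5261.
  z_2 = (-1.133 - 2.668275) / (-2.918) = 1.3027,   |z_2| = 1.3027.
Moduli of all roots: 0.5261, 1.3027.
All moduli strictly greater than 1? No.
Verdict: Not invertible.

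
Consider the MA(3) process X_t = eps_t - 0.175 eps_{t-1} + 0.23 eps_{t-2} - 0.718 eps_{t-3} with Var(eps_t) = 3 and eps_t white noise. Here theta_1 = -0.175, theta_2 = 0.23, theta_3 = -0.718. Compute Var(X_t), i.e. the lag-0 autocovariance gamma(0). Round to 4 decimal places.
\gamma(0) = 4.7971

For an MA(q) process X_t = eps_t + sum_i theta_i eps_{t-i} with
Var(eps_t) = sigma^2, the variance is
  gamma(0) = sigma^2 * (1 + sum_i theta_i^2).
  sum_i theta_i^2 = (-0.175)^2 + (0.23)^2 + (-0.718)^2 = 0.030625 + 0.0529 + 0.515524 = 0.599049.
  gamma(0) = 3 * (1 + 0.599049) = 3 * 1.599049 = 4.797147, which rounds to 4.7971.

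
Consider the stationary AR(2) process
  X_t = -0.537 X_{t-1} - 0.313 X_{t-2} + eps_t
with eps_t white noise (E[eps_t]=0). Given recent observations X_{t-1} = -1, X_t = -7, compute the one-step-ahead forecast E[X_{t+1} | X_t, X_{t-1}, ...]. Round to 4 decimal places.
E[X_{t+1} \mid \mathcal F_t] = 4.0720

For an AR(p) model X_t = c + sum_i phi_i X_{t-i} + eps_t, the
one-step-ahead conditional mean is
  E[X_{t+1} | X_t, ...] = c + sum_i phi_i X_{t+1-i}.
Substitute known values:
  E[X_{t+1} | ...] = (-0.537) * (-7) + (-0.313) * (-1)
                   = 4.0720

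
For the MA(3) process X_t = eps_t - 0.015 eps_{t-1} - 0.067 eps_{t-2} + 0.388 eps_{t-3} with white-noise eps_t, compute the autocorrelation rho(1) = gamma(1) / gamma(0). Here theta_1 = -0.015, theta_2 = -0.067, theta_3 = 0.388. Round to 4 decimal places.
\rho(1) = -0.0346

For an MA(q) process with theta_0 = 1, the autocovariance is
  gamma(k) = sigma^2 * sum_{i=0..q-k} theta_i * theta_{i+k},
and rho(k) = gamma(k) / gamma(0). Sigma^2 cancels.
  numerator   = (1)*(-0.015) + (-0.015)*(-0.067) + (-0.067)*(0.388) = -0.039991.
  denominator = (1)^2 + (-0.015)^2 + (-0.067)^2 + (0.388)^2 = 1.155258.
  rho(1) = -0.039991 / 1.155258 = -0.0346.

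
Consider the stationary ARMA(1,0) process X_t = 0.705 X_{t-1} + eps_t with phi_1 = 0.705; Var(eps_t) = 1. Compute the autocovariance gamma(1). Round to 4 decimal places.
\gamma(1) = 1.4017

Multiply the model equation by X_{t-k} and take expectations. With theta_0 = psi_0 = 1 and psi_j the MA(infinity) weights, this gives
  gamma(k) - sum_i phi_i gamma(k-i) = c_k,
  c_k = sigma^2 * sum_{j=k..q} theta_j psi_{j-k}   (c_k = 0 for k > q),
using gamma(-m) = gamma(m).
Pure AR (q = 0): c_0 = sigma^2 = 1, c_k = 0 for k >= 1.
Equations for k = 0 and k = 1 (AR order 1):
  gamma(0) = phi_1 gamma(1) + c_0
  gamma(1) = phi_1 gamma(0) + c_1
Substituting the second into the first: gamma(0) (1 - phi_1^2) = c_0 + phi_1 c_1, so
  gamma(0) = c_0 / (1 - phi_1^2) = 1 / (1 - (0.705)^2) = 1 / 0.502975 = 1.98817.
  gamma(1) = phi_1 gamma(0) = (0.705)(1.98817) = 1.40166.
Therefore gamma(1) = 1.4017 (to 4 decimal places).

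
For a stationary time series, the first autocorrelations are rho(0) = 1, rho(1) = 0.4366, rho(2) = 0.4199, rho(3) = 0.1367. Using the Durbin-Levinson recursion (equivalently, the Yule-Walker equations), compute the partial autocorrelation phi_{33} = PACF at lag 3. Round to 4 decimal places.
\phi_{33} = -0.1590

The PACF at lag k is phi_{kk}, the last component of the solution
to the Yule-Walker system G_k phi = r_k where
  (G_k)_{ij} = rho(|i - j|), (r_k)_i = rho(i), i,j = 1..k.
Equivalently, Durbin-Levinson gives phi_{kk} iteratively:
  phi_{11} = rho(1)
  phi_{kk} = [rho(k) - sum_{j=1..k-1} phi_{k-1,j} rho(k-j)]
            / [1 - sum_{j=1..k-1} phi_{k-1,j} rho(j)],
  phi_{k,j} = phi_{k-1,j} - phi_{kk} phi_{k-1,k-j},  j = 1..k-1.
Step k = 1:
  phi_11 = rho(1) = 0.4366.
Step k = 2:
  phi_22 = [rho(2) - phi_11 rho(1)] / [1 - phi_11 rho(1)] = [0.4199 - (0.4366)(0.4366)] / [1 - (0.4366)(0.4366)]
         = 0.22928044 / 0.80938044 = 0.283279.
  Update: phi_21 = phi_11 - phi_22 phi_11 = 0.4366 - (0.283279)(0.4366) = 0.31292.
Step k = 3:
  phi_33 = [rho(3) - phi_21 rho(2) - phi_22 rho(1)] / [1 - phi_21 rho(1) - phi_22 rho(2)]
    numerator   = 0.1367 - (0.31292)(0.4199) - (0.283279)(0.4366) = -0.11837487
    denominator = 1 - (0.31292)(0.4366) - (0.283279)(0.4199) = 0.74443012
  phi_33 = -0.11837487 / 0.74443012 = -0.159.
Therefore phi_{33} = -0.1590.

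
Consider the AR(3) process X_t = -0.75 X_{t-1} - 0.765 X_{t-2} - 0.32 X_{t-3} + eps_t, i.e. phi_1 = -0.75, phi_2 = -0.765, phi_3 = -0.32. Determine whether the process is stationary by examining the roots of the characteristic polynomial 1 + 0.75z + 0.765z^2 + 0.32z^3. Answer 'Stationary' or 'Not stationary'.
\text{Stationary}

The AR(p) characteristic polynomial is P(z) = 1 + 0.75z + 0.765z^2 + 0.32z^3.
Stationarity requires all roots to lie outside the unit circle, i.e. |z| > 1 for every root.
Degree 3: look for a simple real root z0 first, then factor out (1 - z/z0) and solve the remaining quadratic.
Testing z0 = -2: P(-2) = 1 + (0.75)(-2) + (0.765)(-2)^2 + (0.32)(-2)^3
  = 1 + (-1.5) + (3.06) + (-2.56) = 0.  So z_0 = -2 is a root, |z_0| = 2.
Divide out the factor (1 + 0.5 z) = (1 - z/z0) (since 1/z0 = -0.5):
  P(z) = (1 + 0.5 z)(1 + (0.25) z + (0.64) z^2)
  [check: z-coef 0.25 - (-0.5) = 0.75; z^2-coef 0.64 - (-0.5)(0.25) = 0.765; z^3-coef -(-0.5)(0.64) = 0.32.]
Remaining roots from the quadratic factor 1 + (0.25) z + (0.64) z^2:
  Set 1 + (0.25) z + (0.64) z^2 = 0, i.e. a z^2 + b z + c = 0 with a = 0.64, b = 0.25, c = 1.
  Discriminant D = b^2 - 4ac = (0.25)^2 - 4*(0.64)*1 = 0.0625 - (2.56) = -2.4975.
  D < 0, so the roots are the complex-conjugate pair z = (-b +/- i sqrt(-D)) / (2a) = -0.1953 +/- 1.2346i.
  For a conjugate pair |z|^2 = z * conj(z) = (product of roots) = c/a = 1/(0.64) = 1.5625, so |z| = sqrt(1.5625) = 1.25 for both roots.
Moduli of all roots: 2.0000, 1.2500, 1.2500.
All moduli strictly greater than 1? Yes.
Verdict: Stationary.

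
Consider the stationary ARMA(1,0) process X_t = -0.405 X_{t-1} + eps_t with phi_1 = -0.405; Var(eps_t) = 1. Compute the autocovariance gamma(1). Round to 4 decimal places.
\gamma(1) = -0.4845

Multiply the model equation by X_{t-k} and take expectations. With theta_0 = psi_0 = 1 and psi_j the MA(infinity) weights, this gives
  gamma(k) - sum_i phi_i gamma(k-i) = c_k,
  c_k = sigma^2 * sum_{j=k..q} theta_j psi_{j-k}   (c_k = 0 for k > q),
using gamma(-m) = gamma(m).
Pure AR (q = 0): c_0 = sigma^2 = 1, c_k = 0 for k >= 1.
Equations for k = 0 and k = 1 (AR order 1):
  gamma(0) = phi_1 gamma(1) + c_0
  gamma(1) = phi_1 gamma(0) + c_1
Substituting the second into the first: gamma(0) (1 - phi_1^2) = c_0 + phi_1 c_1, so
  gamma(0) = c_0 / (1 - phi_1^2) = 1 / (1 - (-0.405)^2) = 1 / 0.835975 = 1.196208.
  gamma(1) = phi_1 gamma(0) = (-0.405)(1.196208) = -0.484464.
Therefore gamma(1) = -0.4845 (to 4 decimal places).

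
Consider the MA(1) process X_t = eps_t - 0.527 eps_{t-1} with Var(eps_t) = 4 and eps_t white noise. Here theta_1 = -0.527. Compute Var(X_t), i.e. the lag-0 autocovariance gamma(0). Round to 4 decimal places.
\gamma(0) = 5.1109

For an MA(q) process X_t = eps_t + sum_i theta_i eps_{t-i} with
Var(eps_t) = sigma^2, the variance is
  gamma(0) = sigma^2 * (1 + sum_i theta_i^2).
  sum_i theta_i^2 = (-0.527)^2 = 0.277729.
  gamma(0) = 4 * (1 + 0.277729) = 4 * 1.277729 = 5.110916, which rounds to 5.1109.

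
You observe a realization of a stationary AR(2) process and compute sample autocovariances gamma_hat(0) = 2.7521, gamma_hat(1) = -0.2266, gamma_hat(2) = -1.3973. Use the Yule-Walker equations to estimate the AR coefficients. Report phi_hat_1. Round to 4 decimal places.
\hat\phi_{1} = -0.1250

The Yule-Walker equations for an AR(p) process read, in matrix form,
  Gamma_p phi = r_p,   with   (Gamma_p)_{ij} = gamma(|i - j|),
                       (r_p)_i = gamma(i),   i,j = 1..p.
Substitute the sample gammas (Toeplitz matrix and right-hand side of size 2):
  Gamma_p = [[2.7521, -0.2266], [-0.2266, 2.7521]]
  r_p     = [-0.2266, -1.3973]
Written out:
  2.7521 phi_1 - 0.2266 phi_2 = -0.2266
  -0.2266 phi_1 + 2.7521 phi_2 = -1.3973
Solve by Cramer's rule:
  det = gamma(0)^2 - gamma(1)^2 = (2.7521)^2 - (-0.2266)^2 = 7.57405441 - 0.05134756 = 7.52270685
  phi_hat_1 = [gamma(1) gamma(0) - gamma(1) gamma(2)] / det = [(-0.2266)(2.7521) - (-0.2266)(-1.3973)] / 7.52270685 = -0.94025404 / 7.52270685 = -0.125
  phi_hat_2 = [gamma(0) gamma(2) - gamma(1)^2] / det = [(2.7521)(-1.3973) - (-0.2266)^2] / 7.52270685 = -3.89685689 / 7.52270685 = -0.518
So phi_hat = [-0.1250, -0.5180].
Therefore phi_hat_1 = -0.1250.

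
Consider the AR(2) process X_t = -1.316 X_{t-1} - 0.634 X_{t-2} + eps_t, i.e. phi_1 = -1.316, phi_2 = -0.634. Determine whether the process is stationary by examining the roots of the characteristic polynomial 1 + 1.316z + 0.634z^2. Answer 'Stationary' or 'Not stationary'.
\text{Stationary}

The AR(p) characteristic polynomial is P(z) = 1 + 1.316z + 0.634z^2.
Stationarity requires all roots to lie outside the unit circle, i.e. |z| > 1 for every root.
Set 1 + (1.316) z + (0.634) z^2 = 0, i.e. a z^2 + b z + c = 0 with a = 0.634, b = 1.316, c = 1.
Discriminant D = b^2 - 4ac = (1.316)^2 - 4*(0.634)*1 = 1.731856 - (2.536) = -0.804144.
D < 0, so the roots are the complex-conjugate pair z = (-b +/- i sqrt(-D)) / (2a) = -1.0379 +/- 0.7072i.
For a conjugate pair |z|^2 = z * conj(z) = (product of roots) = c/a = 1/(0.634) = 1.577287, so |z| = sqrt(1.577287) = 1.2559 for both roots.
Moduli of all roots: 1.2559, 1.2559.
All moduli strictly greater than 1? Yes.
Verdict: Stationary.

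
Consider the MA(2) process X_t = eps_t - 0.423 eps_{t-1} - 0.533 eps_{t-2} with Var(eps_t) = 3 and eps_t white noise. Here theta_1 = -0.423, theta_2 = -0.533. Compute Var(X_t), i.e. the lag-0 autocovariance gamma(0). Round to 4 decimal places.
\gamma(0) = 4.3891

For an MA(q) process X_t = eps_t + sum_i theta_i eps_{t-i} with
Var(eps_t) = sigma^2, the variance is
  gamma(0) = sigma^2 * (1 + sum_i theta_i^2).
  sum_i theta_i^2 = (-0.423)^2 + (-0.533)^2 = 0.178929 + 0.284089 = 0.463018.
  gamma(0) = 3 * (1 + 0.463018) = 3 * 1.463018 = 4.389054, which rounds to 4.3891.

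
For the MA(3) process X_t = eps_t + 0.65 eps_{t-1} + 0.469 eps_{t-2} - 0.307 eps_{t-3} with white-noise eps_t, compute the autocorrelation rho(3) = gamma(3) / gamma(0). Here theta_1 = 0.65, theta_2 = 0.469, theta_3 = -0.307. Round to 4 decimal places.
\rho(3) = -0.1768

For an MA(q) process with theta_0 = 1, the autocovariance is
  gamma(k) = sigma^2 * sum_{i=0..q-k} theta_i * theta_{i+k},
and rho(k) = gamma(k) / gamma(0). Sigma^2 cancels.
  numerator   = (1)*(-0.307) = -0.307.
  denominator = (1)^2 + (0.65)^2 + (0.469)^2 + (-0.307)^2 = 1.73671.
  rho(3) = -0.307 / 1.73671 = -0.1768.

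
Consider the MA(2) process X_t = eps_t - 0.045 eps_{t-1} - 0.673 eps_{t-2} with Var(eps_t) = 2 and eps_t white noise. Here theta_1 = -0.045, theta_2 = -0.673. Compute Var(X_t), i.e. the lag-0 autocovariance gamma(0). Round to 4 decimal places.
\gamma(0) = 2.9099

For an MA(q) process X_t = eps_t + sum_i theta_i eps_{t-i} with
Var(eps_t) = sigma^2, the variance is
  gamma(0) = sigma^2 * (1 + sum_i theta_i^2).
  sum_i theta_i^2 = (-0.045)^2 + (-0.673)^2 = 0.002025 + 0.452929 = 0.454954.
  gamma(0) = 2 * (1 + 0.454954) = 2 * 1.454954 = 2.909908, which rounds to 2.9099.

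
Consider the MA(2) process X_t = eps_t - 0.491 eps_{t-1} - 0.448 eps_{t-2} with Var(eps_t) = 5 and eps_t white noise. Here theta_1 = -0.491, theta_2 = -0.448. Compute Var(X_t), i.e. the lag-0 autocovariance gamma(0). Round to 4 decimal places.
\gamma(0) = 7.2089

For an MA(q) process X_t = eps_t + sum_i theta_i eps_{t-i} with
Var(eps_t) = sigma^2, the variance is
  gamma(0) = sigma^2 * (1 + sum_i theta_i^2).
  sum_i theta_i^2 = (-0.491)^2 + (-0.448)^2 = 0.241081 + 0.200704 = 0.441785.
  gamma(0) = 5 * (1 + 0.441785) = 5 * 1.441785 = 7.208925, which rounds to 7.2089.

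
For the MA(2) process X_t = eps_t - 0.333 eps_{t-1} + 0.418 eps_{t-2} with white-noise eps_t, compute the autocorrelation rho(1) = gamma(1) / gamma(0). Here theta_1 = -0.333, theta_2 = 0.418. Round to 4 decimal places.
\rho(1) = -0.3673

For an MA(q) process with theta_0 = 1, the autocovariance is
  gamma(k) = sigma^2 * sum_{i=0..q-k} theta_i * theta_{i+k},
and rho(k) = gamma(k) / gamma(0). Sigma^2 cancels.
  numerator   = (1)*(-0.333) + (-0.333)*(0.418) = -0.472194.
  denominator = (1)^2 + (-0.333)^2 + (0.418)^2 = 1.285613.
  rho(1) = -0.472194 / 1.285613 = -0.3673.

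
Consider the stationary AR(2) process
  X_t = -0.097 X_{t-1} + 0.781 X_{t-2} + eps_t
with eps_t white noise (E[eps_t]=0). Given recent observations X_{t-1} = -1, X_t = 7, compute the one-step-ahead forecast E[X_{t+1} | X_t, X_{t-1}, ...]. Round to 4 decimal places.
E[X_{t+1} \mid \mathcal F_t] = -1.4600

For an AR(p) model X_t = c + sum_i phi_i X_{t-i} + eps_t, the
one-step-ahead conditional mean is
  E[X_{t+1} | X_t, ...] = c + sum_i phi_i X_{t+1-i}.
Substitute known values:
  E[X_{t+1} | ...] = (-0.097) * (7) + (0.781) * (-1)
                   = -1.4600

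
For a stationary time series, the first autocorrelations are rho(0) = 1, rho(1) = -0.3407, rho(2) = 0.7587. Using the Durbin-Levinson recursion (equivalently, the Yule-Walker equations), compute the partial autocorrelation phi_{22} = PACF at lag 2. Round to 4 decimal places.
\phi_{22} = 0.7270

The PACF at lag k is phi_{kk}, the last component of the solution
to the Yule-Walker system G_k phi = r_k where
  (G_k)_{ij} = rho(|i - j|), (r_k)_i = rho(i), i,j = 1..k.
Equivalently, Durbin-Levinson gives phi_{kk} iteratively:
  phi_{11} = rho(1)
  phi_{kk} = [rho(k) - sum_{j=1..k-1} phi_{k-1,j} rho(k-j)]
            / [1 - sum_{j=1..k-1} phi_{k-1,j} rho(j)],
  phi_{k,j} = phi_{k-1,j} - phi_{kk} phi_{k-1,k-j},  j = 1..k-1.
Step k = 1:
  phi_11 = rho(1) = -0.3407.
Step k = 2:
  phi_22 = [rho(2) - phi_11 rho(1)] / [1 - phi_11 rho(1)] = [0.7587 - (-0.3407)(-0.3407)] / [1 - (-0.3407)(-0.3407)]
         = 0.64262351 / 0.88392351 = 0.727.
Therefore phi_{22} = 0.7270.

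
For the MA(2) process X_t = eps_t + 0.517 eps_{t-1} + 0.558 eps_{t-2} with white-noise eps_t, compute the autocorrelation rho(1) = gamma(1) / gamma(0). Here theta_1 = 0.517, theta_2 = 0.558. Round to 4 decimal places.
\rho(1) = 0.5102

For an MA(q) process with theta_0 = 1, the autocovariance is
  gamma(k) = sigma^2 * sum_{i=0..q-k} theta_i * theta_{i+k},
and rho(k) = gamma(k) / gamma(0). Sigma^2 cancels.
  numerator   = (1)*(0.517) + (0.517)*(0.558) = 0.805486.
  denominator = (1)^2 + (0.517)^2 + (0.558)^2 = 1.578653.
  rho(1) = 0.805486 / 1.578653 = 0.5102.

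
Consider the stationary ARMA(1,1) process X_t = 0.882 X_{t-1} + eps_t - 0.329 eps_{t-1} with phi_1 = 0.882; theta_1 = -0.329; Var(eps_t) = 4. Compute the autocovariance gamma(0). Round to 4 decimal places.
\gamma(0) = 9.5082

Multiply the model equation by X_{t-k} and take expectations. With theta_0 = psi_0 = 1 and psi_j the MA(infinity) weights, this gives
  gamma(k) - sum_i phi_i gamma(k-i) = c_k,
  c_k = sigma^2 * sum_{j=k..q} theta_j psi_{j-k}   (c_k = 0 for k > q),
using gamma(-m) = gamma(m).
psi-weights needed (psi_j = theta_j + sum_i phi_i psi_{j-i}):
  psi_1 = theta_1 + phi_1 = -0.329 + (0.882) = 0.553
Right-hand sides:
  c_0 = sigma^2 (1 + theta_1 psi_1) = 4 * (1 + (-0.329)(0.553)) = 4 * 0.818063 = 3.272252
  c_1 = sigma^2 theta_1 = 4 * (-0.329) = -1.316
  c_2 = 0
Equations for k = 0 and k = 1 (AR order 1):
  gamma(0) = phi_1 gamma(1) + c_0
  gamma(1) = phi_1 gamma(0) + c_1
Substituting the second into the first: gamma(0) (1 - phi_1^2) = c_0 + phi_1 c_1, so
  gamma(0) = (c_0 + phi_1 c_1) / (1 - phi_1^2) = (3.272252 + (0.882)(-1.316)) / (1 - (0.882)^2) = 2.11154 / 0.222076 = 9.508186.
Therefore gamma(0) = 9.5082 (to 4 decimal places).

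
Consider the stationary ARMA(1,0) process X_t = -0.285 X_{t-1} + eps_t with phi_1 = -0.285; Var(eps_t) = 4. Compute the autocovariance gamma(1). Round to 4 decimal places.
\gamma(1) = -1.2408

Multiply the model equation by X_{t-k} and take expectations. With theta_0 = psi_0 = 1 and psi_j the MA(infinity) weights, this gives
  gamma(k) - sum_i phi_i gamma(k-i) = c_k,
  c_k = sigma^2 * sum_{j=k..q} theta_j psi_{j-k}   (c_k = 0 for k > q),
using gamma(-m) = gamma(m).
Pure AR (q = 0): c_0 = sigma^2 = 4, c_k = 0 for k >= 1.
Equations for k = 0 and k = 1 (AR order 1):
  gamma(0) = phi_1 gamma(1) + c_0
  gamma(1) = phi_1 gamma(0) + c_1
Substituting the second into the first: gamma(0) (1 - phi_1^2) = c_0 + phi_1 c_1, so
  gamma(0) = c_0 / (1 - phi_1^2) = 4 / (1 - (-0.285)^2) = 4 / 0.918775 = 4.353623.
  gamma(1) = phi_1 gamma(0) = (-0.285)(4.353623) = -1.240783.
Therefore gamma(1) = -1.2408 (to 4 decimal places).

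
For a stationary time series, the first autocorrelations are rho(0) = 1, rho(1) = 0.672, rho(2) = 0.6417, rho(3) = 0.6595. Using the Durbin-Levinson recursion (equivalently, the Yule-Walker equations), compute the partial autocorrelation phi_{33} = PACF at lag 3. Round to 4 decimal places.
\phi_{33} = 0.3001

The PACF at lag k is phi_{kk}, the last component of the solution
to the Yule-Walker system G_k phi = r_k where
  (G_k)_{ij} = rho(|i - j|), (r_k)_i = rho(i), i,j = 1..k.
Equivalently, Durbin-Levinson gives phi_{kk} iteratively:
  phi_{11} = rho(1)
  phi_{kk} = [rho(k) - sum_{j=1..k-1} phi_{k-1,j} rho(k-j)]
            / [1 - sum_{j=1..k-1} phi_{k-1,j} rho(j)],
  phi_{k,j} = phi_{k-1,j} - phi_{kk} phi_{k-1,k-j},  j = 1..k-1.
Step k = 1:
  phi_11 = rho(1) = 0.672.
Step k = 2:
  phi_22 = [rho(2) - phi_11 rho(1)] / [1 - phi_11 rho(1)] = [0.6417 - (0.672)(0.672)] / [1 - (0.672)(0.672)]
         = 0.190116 / 0.548416 = 0.346664.
  Update: phi_21 = phi_11 - phi_22 phi_11 = 0.672 - (0.346664)(0.672) = 0.439042.
Step k = 3:
  phi_33 = [rho(3) - phi_21 rho(2) - phi_22 rho(1)] / [1 - phi_21 rho(1) - phi_22 rho(2)]
    numerator   = 0.6595 - (0.439042)(0.6417) - (0.346664)(0.672) = 0.14480871
    denominator = 1 - (0.439042)(0.672) - (0.346664)(0.6417) = 0.48250966
  phi_33 = 0.14480871 / 0.48250966 = 0.3001.
Therefore phi_{33} = 0.3001.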